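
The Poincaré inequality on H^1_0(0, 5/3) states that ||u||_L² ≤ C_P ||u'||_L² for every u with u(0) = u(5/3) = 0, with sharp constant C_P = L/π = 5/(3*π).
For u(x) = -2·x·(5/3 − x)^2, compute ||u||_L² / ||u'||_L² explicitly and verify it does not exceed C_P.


||u||_L² / ||u'||_L² = 5*sqrt(14)/42 < C_P = 5/(3*π).

u(x) = -2·x·(5/3 − x)^2, so u'(x) = -6*x^2 + 40*x/3 - 50/9.
u(x) = -2·x·(5/3 − x)^2 vanishes at x = 0 and x = 5/3, so u ∈ H^1_0(0, 5/3). Differentiate via the product rule and integrate the resulting polynomials term by term.
  ∫_0^5/3 u² dx = ∫_0^5/3 (4*x^6 - 80*x^5/3 + 200*x^4/3 - 2000*x^3/27 + 2500*x^2/81) dx. Term by term:
    ∫_0^5/3 4*x^6 dx = 312500/15309;  ∫_0^5/3 -80*x^5/3 dx = -625000/6561;  ∫_0^5/3 200*x^4/3 dx = 125000/729;
    ∫_0^5/3 -2000*x^3/27 dx = -312500/2187;  ∫_0^5/3 2500*x^2/81 dx = 312500/6561.
  Sum: 312500/15309 − 625000/6561 + 125000/729 − 312500/2187 + 312500/6561 = 62500/45927.
  ∫_0^5/3 (u')² dx = ∫_0^5/3 (36*x^4 - 160*x^3 + 2200*x^2/9 - 4000*x/27 + 2500/81) dx. Term by term:
    ∫_0^5/3 36*x^4 dx = 2500/27;  ∫_0^5/3 -160*x^3 dx = -25000/81;  ∫_0^5/3 2200*x^2/9 dx = 275000/729;
    ∫_0^5/3 -4000*x/27 dx = -50000/243;  ∫_0^5/3 2500/81 dx = 12500/243.
  Sum: 2500/27 − 25000/81 + 275000/729 − 50000/243 + 12500/243 = 5000/729.
∫_0^5/3 u² dx = 62500/45927, so ||u||_L² = 250*sqrt(7)/567.
∫_0^5/3 (u')² dx = 5000/729, so ||u'||_L² = 50*sqrt(2)/27.
Ratio ||u||_L² / ||u'||_L² = 5*sqrt(14)/42.
Sharp Poincaré constant on H^1_0(0, 5/3) is C_P = L/π = 5/(3*π), achieved by sin(3*π/5·x).
A polynomial bump cannot attain the sharp Poincaré constant (only the first sine eigenfunction does), so the ratio is strictly less than C_P, consistent with ||u||_L² ≤ C_P ||u'||_L².


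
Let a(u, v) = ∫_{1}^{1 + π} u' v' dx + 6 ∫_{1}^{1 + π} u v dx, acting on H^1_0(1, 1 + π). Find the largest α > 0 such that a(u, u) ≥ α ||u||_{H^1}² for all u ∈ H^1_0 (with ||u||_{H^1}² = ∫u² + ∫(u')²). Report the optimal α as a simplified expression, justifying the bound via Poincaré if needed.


α = 1

Coercivity of a(·,·) on H^1_0(1, 1 + π) means a(u, u) ≥ α ||u||_{H^1}² for every u ∈ H^1_0.
The interval has length L = π, and Poincaré/coercivity depend only on L. Here a(u, u) = ∫(u')² + (6)·∫u².
Here c = 6 ≥ 1, so a(u,u) = ∫(u')² + c∫u² ≥ ∫(u')² + ∫u² = ||u||_{H^1}², i.e. α = 1 works. No larger α is possible: a(u,u) ≥ α||u||_{H^1}² means (1−α)∫(u')² ≥ (α−c)∫u², and for the modes u_n = sin(nπ(x−x₀)/L) (x₀ the left endpoint) one has ∫u_n²/∫(u_n')² = (L/(nπ))² → 0, so a(u_n,u_n)/||u_n||_{H^1}² → 1. Hence the optimal constant is α = 1.
Therefore α = 1.


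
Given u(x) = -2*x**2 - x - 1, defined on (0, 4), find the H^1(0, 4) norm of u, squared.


||u||_{H^1}^2 = 8056/5

The H^1 norm (squared) on an interval (0, L) is
  ||u||_{H^1}^2 = ∫_0^L u(x)^2 dx + ∫_0^L u'(x)^2 dx.
Compute u'(x) = -4*x - 1.
Then u(x)^2 = 4*x**4 + 4*x**3 + 5*x**2 + 2*x + 1 and u'(x)^2 = 16*x**2 + 8*x + 1.
Integrate each monomial from 0 to 4 using ∫_0^4 c·x^n dx = c·4^(n+1)/(n+1):
  ∫_0^4 u(x)^2 dx = ∫_0^4 (4*x^4 + 4*x^3 + 5*x^2 + 2*x + 1) dx. Term by term:
    ∫_0^4 4*x^4 dx = 4096/5;  ∫_0^4 4*x^3 dx = 256;  ∫_0^4 5*x^2 dx = 320/3;
    ∫_0^4 2*x dx = 16;  ∫_0^4 1 dx = 4.
  Sum: 4096/5 + 256 + 320/3 + 16 + 4 = 18028/15.
  ∫_0^4 u'(x)^2 dx = ∫_0^4 (16*x^2 + 8*x + 1) dx. Term by term:
    ∫_0^4 16*x^2 dx = 1024/3;  ∫_0^4 8*x dx = 64;  ∫_0^4 1 dx = 4.
  Sum: 1024/3 + 64 + 4 = 1228/3.
Adding: ||u||_{H^1}^2 = 18028/15 + 1228/3 = 8056/5.


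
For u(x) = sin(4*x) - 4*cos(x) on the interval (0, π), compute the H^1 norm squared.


||u||_{H^1(0,π)}^2 = -128/15 + 49*π/2

u'(x) = 4*sin(x) + 4*cos(4*x).
Expand u² and (u')² and integrate term by term on (0, π), using: for integers n ≥ 1, ∫_0^π sin²(nx) dx = ∫_0^π cos²(nx) dx = π/2; for n ≠ n', ∫_0^π sin(nx)sin(n'x) dx = ∫_0^π cos(nx)cos(n'x) dx = 0; and by product-to-sum, ∫_0^π sin(nx)cos(n'x) dx = ½∫_0^π [sin((n+n')x) + sin((n−n')x)] dx, which is 0 when n+n' is even and 2n/(n²−n'²) when n+n' is odd (it need not vanish on (0, π)).
  u² squared terms: (-4)²·∫cos(x)² dx = 16·π/2 = 8*π;  (1)²·∫sin(4x)² dx = 1·π/2 = π/2.
  u² cross terms: 2·(-4)·(1)·∫cos(x)·sin(4x) dx = -8·(8/15) = -64/15.
  So ∫_0^π u² dx = 8*π + π/2 − 64/15 = -64/15 + 17*π/2.
  (u')² squared terms: (4)²·∫cos(4x)² dx = 16·π/2 = 8*π;  (4)²·∫sin(x)² dx = 16·π/2 = 8*π.
  (u')² cross terms: 2·(4)·(4)·∫cos(4x)·sin(x) dx = 32·(-2/15) = -64/15.
  So ∫_0^π (u')² dx = 8*π + 8*π − 64/15 = -64/15 + 16*π.
||u||_{H^1}^2 = (-64/15 + 17*π/2) + (-64/15 + 16*π) = -128/15 + 49*π/2.


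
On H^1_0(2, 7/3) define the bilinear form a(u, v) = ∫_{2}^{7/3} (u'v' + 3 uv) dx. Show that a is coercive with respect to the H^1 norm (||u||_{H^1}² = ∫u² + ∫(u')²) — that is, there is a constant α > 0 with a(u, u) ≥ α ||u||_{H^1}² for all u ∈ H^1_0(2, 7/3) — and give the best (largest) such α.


α = 1

Coercivity of a(·,·) on H^1_0(2, 7/3) means a(u, u) ≥ α ||u||_{H^1}² for every u ∈ H^1_0.
The interval has length L = 1/3, and Poincaré/coercivity depend only on L. Here a(u, u) = ∫(u')² + (3)·∫u².
Here c = 3 ≥ 1, so a(u,u) = ∫(u')² + c∫u² ≥ ∫(u')² + ∫u² = ||u||_{H^1}², i.e. α = 1 works. No larger α is possible: a(u,u) ≥ α||u||_{H^1}² means (1−α)∫(u')² ≥ (α−c)∫u², and for the modes u_n = sin(nπ(x−x₀)/L) (x₀ the left endpoint) one has ∫u_n²/∫(u_n')² = (L/(nπ))² → 0, so a(u_n,u_n)/||u_n||_{H^1}² → 1. Hence the optimal constant is α = 1.
Therefore α = 1.


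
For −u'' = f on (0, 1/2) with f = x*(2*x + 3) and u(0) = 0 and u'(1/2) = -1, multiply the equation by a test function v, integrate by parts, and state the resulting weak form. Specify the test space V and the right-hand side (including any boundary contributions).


V = {v ∈ H^1(0, 1/2) : v(0) = 0} (test functions vanish at x = 0 where u is specified); weak form: ∫_0^1/2 u'v' dx = ∫_0^1/2 (x*(2*x + 3)) v dx − v(1/2) for all v ∈ V.

Multiply both sides by a test function v and integrate from 0 to 1/2:
  ∫_0^1/2 −u''(x) v(x) dx = ∫_0^1/2 f(x) v(x) dx.
Integrate the LHS by parts once:
  ∫_0^1/2 −u'' v dx = −[u'(x) v(x)]_0^1/2 + ∫_0^1/2 u'(x) v'(x) dx.
Thus ∫_0^1/2 u'(x) v'(x) dx = ∫_0^1/2 f(x) v(x) dx + [u'(x) v(x)]_0^1/2.
Choose V so that boundary terms are either known or forced to vanish.
Mixed BC: u(0) = 0 (Dirichlet) and u'(1/2) = -1 (Neumann). Define V = {v ∈ H^1(0, 1/2) : v(0) = 0}. Then [u' v]_0^1/2 = u'(1/2)·v(1/2) − u'(0)·0 = − v(1/2).
Weak formulation: find u (satisfying any essential BC) such that ∫_0^1/2 u'(x) v'(x) dx = ∫_0^1/2 f v dx − v(1/2) for all v ∈ V (Dirichlet at 0 absorbed into V; Neumann datum at x = 1/2 contributes the boundary term).
Substituting f(x) = x*(2*x + 3), the right-hand side is ∫_0^1/2 (x*(2*x + 3)) v dx − v(1/2).


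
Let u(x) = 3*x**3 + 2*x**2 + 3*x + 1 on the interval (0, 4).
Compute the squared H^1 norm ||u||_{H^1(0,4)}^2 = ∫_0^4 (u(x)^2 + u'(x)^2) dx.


||u||_{H^1}^2 = 6107032/105

The H^1 norm (squared) on an interval (0, L) is
  ||u||_{H^1}^2 = ∫_0^L u(x)^2 dx + ∫_0^L u'(x)^2 dx.
Compute u'(x) = 9*x**2 + 4*x + 3.
Then u(x)^2 = 9*x**6 + 12*x**5 + 22*x**4 + 18*x**3 + 13*x**2 + 6*x + 1 and u'(x)^2 = 81*x**4 + 72*x**3 + 70*x**2 + 24*x + 9.
Integrate each monomial from 0 to 4 using ∫_0^4 c·x^n dx = c·4^(n+1)/(n+1):
  ∫_0^4 u(x)^2 dx = ∫_0^4 (9*x^6 + 12*x^5 + 22*x^4 + 18*x^3 + 13*x^2 + 6*x + 1) dx. Term by term:
    ∫_0^4 9*x^6 dx = 147456/7;  ∫_0^4 12*x^5 dx = 8192;  ∫_0^4 22*x^4 dx = 22528/5;
    ∫_0^4 18*x^3 dx = 1152;  ∫_0^4 13*x^2 dx = 832/3;  ∫_0^4 6*x dx = 48;
    ∫_0^4 1 dx = 4.
  Sum: 147456/7 + 8192 + 22528/5 + 1152 + 832/3 + 48 + 4 = 3700628/105.
  ∫_0^4 u'(x)^2 dx = ∫_0^4 (81*x^4 + 72*x^3 + 70*x^2 + 24*x + 9) dx. Term by term:
    ∫_0^4 81*x^4 dx = 82944/5;  ∫_0^4 72*x^3 dx = 4608;  ∫_0^4 70*x^2 dx = 4480/3;
    ∫_0^4 24*x dx = 192;  ∫_0^4 9 dx = 36.
  Sum: 82944/5 + 4608 + 4480/3 + 192 + 36 = 343772/15.
Adding: ||u||_{H^1}^2 = 3700628/105 + 343772/15 = 6107032/105.


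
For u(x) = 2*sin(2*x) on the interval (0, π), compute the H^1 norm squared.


||u||_{H^1(0,π)}^2 = 10*π

u'(x) = 4*cos(2*x).
Expand u² and (u')² and integrate term by term on (0, π), using: for integers n ≥ 1, ∫_0^π sin²(nx) dx = ∫_0^π cos²(nx) dx = π/2; for n ≠ n', ∫_0^π sin(nx)sin(n'x) dx = ∫_0^π cos(nx)cos(n'x) dx = 0; and by product-to-sum, ∫_0^π sin(nx)cos(n'x) dx = ½∫_0^π [sin((n+n')x) + sin((n−n')x)] dx, which is 0 when n+n' is even and 2n/(n²−n'²) when n+n' is odd (it need not vanish on (0, π)).
  u² squared terms: (2)²·∫sin(2x)² dx = 4·π/2 = 2*π.
  So ∫_0^π u² dx = 2*π.
  (u')² squared terms: (4)²·∫cos(2x)² dx = 16·π/2 = 8*π.
  So ∫_0^π (u')² dx = 8*π.
||u||_{H^1}^2 = (2*π) + (8*π) = 10*π.


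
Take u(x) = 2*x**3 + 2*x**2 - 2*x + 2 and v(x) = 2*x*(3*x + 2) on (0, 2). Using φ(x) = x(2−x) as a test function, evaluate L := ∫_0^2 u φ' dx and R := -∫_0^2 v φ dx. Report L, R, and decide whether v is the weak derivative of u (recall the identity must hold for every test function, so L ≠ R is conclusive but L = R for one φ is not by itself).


LHS = -184/15, RHS = -224/15. No, v is not the weak derivative of u.

u(x) = 2*x**3 + 2*x**2 - 2*x + 2, classical derivative u'(x) = 6*x**2 + 4*x - 2.
φ(x) = x(2−x), so φ'(x) = 2 - 2*x.
Note φ(0) = φ(2) = 0, so the boundary term u·φ vanishes.
LHS = ∫_0^2 u(x) φ'(x) dx = ∫_0^2 (-4*x^4 + 8*x^2 - 8*x + 4) dx. Term by term:
  ∫_0^2 -4*x^4 dx = -128/5;  ∫_0^2 8*x^2 dx = 64/3;  ∫_0^2 -8*x dx = -16;
  ∫_0^2 4 dx = 8.
Sum: -128/5 + 64/3 − 16 + 8 = -184/15.
So LHS = -184/15.
∫_0^2 v(x) φ(x) dx = ∫_0^2 (-6*x^4 + 8*x^3 + 8*x^2) dx. Term by term:
  ∫_0^2 -6*x^4 dx = -192/5;  ∫_0^2 8*x^3 dx = 32;  ∫_0^2 8*x^2 dx = 64/3.
Sum: -192/5 + 32 + 64/3 = 224/15.
So RHS = -∫_0^2 v(x) φ(x) dx = -224/15.
LHS − RHS = 8/3 ≠ 0, so the identity fails.
(For a valid weak derivative the identity must hold for EVERY test function, in particular this one. The failure shows v is NOT the weak derivative of u.)
Correct weak derivative would be u'(x) = 6*x**2 + 4*x - 2.


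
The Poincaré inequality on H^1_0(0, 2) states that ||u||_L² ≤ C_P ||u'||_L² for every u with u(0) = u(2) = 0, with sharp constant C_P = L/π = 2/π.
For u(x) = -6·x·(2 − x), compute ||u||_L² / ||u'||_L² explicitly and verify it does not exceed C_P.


||u||_L² / ||u'||_L² = sqrt(10)/5 < C_P = 2/π.

u(x) = -6·x·(2 − x), so u'(x) = 12*x - 12.
u(x) = -6·x·(2 − x) vanishes at x = 0 and x = 2, so u ∈ H^1_0(0, 2). Differentiate via the product rule and integrate the resulting polynomials term by term.
  ∫_0^2 u² dx = ∫_0^2 (36*x^4 - 144*x^3 + 144*x^2) dx. Term by term:
    ∫_0^2 36*x^4 dx = 1152/5;  ∫_0^2 -144*x^3 dx = -576;  ∫_0^2 144*x^2 dx = 384.
  Sum: 1152/5 − 576 + 384 = 192/5.
  ∫_0^2 (u')² dx = ∫_0^2 (144*x^2 - 288*x + 144) dx. Term by term:
    ∫_0^2 144*x^2 dx = 384;  ∫_0^2 -288*x dx = -576;  ∫_0^2 144 dx = 288.
  Sum: 384 − 576 + 288 = 96.
∫_0^2 u² dx = 192/5, so ||u||_L² = 8*sqrt(15)/5.
∫_0^2 (u')² dx = 96, so ||u'||_L² = 4*sqrt(6).
Ratio ||u||_L² / ||u'||_L² = sqrt(10)/5.
Sharp Poincaré constant on H^1_0(0, 2) is C_P = L/π = 2/π, achieved by sin(π/2·x).
A polynomial bump cannot attain the sharp Poincaré constant (only the first sine eigenfunction does), so the ratio is strictly less than C_P, consistent with ||u||_L² ≤ C_P ||u'||_L².


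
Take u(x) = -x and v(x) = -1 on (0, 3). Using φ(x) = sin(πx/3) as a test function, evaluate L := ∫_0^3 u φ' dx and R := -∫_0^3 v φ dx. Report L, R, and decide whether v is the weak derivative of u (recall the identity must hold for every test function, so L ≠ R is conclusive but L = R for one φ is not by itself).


LHS = 6/π, RHS = 6/π. Yes, v = u' weakly.

u(x) = -x, classical derivative u'(x) = -1.
φ(x) = sin(πx/3), so φ'(x) = π*cos(π*x/3)/3.
Note φ(0) = φ(3) = 0, so the boundary term u·φ vanishes.
LHS = ∫_0^3 u(x) φ'(x) dx = ∫_0^3 (-π*x*cos(π*x/3)/3) dx. Term by term:
  ∫_0^3 -π*x*cos(π*x/3)/3 dx = 6/π.
So LHS = 6/π.
∫_0^3 v(x) φ(x) dx = ∫_0^3 (-sin(π*x/3)) dx. Term by term:
  ∫_0^3 -sin(π*x/3) dx = -6/π.
So RHS = -∫_0^3 v(x) φ(x) dx = 6/π.
LHS = RHS, so the identity holds for this test φ.
Moreover u is smooth here and v(x) = u'(x) = -1 pointwise, so the identity holds for every test function. Hence v is the weak derivative of u.


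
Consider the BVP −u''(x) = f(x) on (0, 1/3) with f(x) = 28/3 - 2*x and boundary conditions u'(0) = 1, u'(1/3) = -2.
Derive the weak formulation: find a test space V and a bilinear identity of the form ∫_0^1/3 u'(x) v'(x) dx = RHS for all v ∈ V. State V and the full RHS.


V = H^1(0, 1/3) (v unrestricted at boundary; u is determined up to an additive constant); weak form: ∫_0^1/3 u'v' dx = ∫_0^1/3 (28/3 - 2*x) v dx − 2·v(1/3) − v(0) for all v ∈ V.

Multiply both sides by a test function v and integrate from 0 to 1/3:
  ∫_0^1/3 −u''(x) v(x) dx = ∫_0^1/3 f(x) v(x) dx.
Integrate the LHS by parts once:
  ∫_0^1/3 −u'' v dx = −[u'(x) v(x)]_0^1/3 + ∫_0^1/3 u'(x) v'(x) dx.
Thus ∫_0^1/3 u'(x) v'(x) dx = ∫_0^1/3 f(x) v(x) dx + [u'(x) v(x)]_0^1/3.
Choose V so that boundary terms are either known or forced to vanish.
u has inhomogeneous Neumann u'(0) = 1, u'(1/3) = -2. [u' v]_0^1/3 = (-2)·v(1/3) − (1)·v(0) = − 2·v(1/3) − v(0). Take V = H^1(0, 1/3); boundary term becomes part of RHS.
Weak formulation: find u (satisfying any essential BC) such that ∫_0^1/3 u'(x) v'(x) dx = ∫_0^1/3 f v dx − 2·v(1/3) − v(0) for all v ∈ V (Neumann data are natural BCs: they enter the RHS as boundary terms).
Substituting f(x) = 28/3 - 2*x, the right-hand side is ∫_0^1/3 (28/3 - 2*x) v dx − 2·v(1/3) − v(0).
Compatibility check (pure Neumann): taking v ≡ 1 ∈ V gives 0 = ∫_0^1/3 f dx + (-2) − (1), i.e. ∫_0^1/3 f dx must equal u'(0) − u'(1/3) = 3. Indeed ∫_0^1/3 (28/3 - 2*x) dx = 3, so the data are compatible. The solution is then unique only up to an additive constant (fix it e.g. by requiring ∫_0^1/3 u dx = 0).


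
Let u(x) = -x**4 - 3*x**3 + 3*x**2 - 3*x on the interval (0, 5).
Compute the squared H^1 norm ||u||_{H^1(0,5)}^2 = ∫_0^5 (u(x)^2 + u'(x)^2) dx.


||u||_{H^1}^2 = 227699315/252

The H^1 norm (squared) on an interval (0, L) is
  ||u||_{H^1}^2 = ∫_0^L u(x)^2 dx + ∫_0^L u'(x)^2 dx.
Compute u'(x) = -4*x**3 - 9*x**2 + 6*x - 3.
Then u(x)^2 = x**8 + 6*x**7 + 3*x**6 - 12*x**5 + 27*x**4 - 18*x**3 + 9*x**2 and u'(x)^2 = 16*x**6 + 72*x**5 + 33*x**4 - 84*x**3 + 90*x**2 - 36*x + 9.
Integrate each monomial from 0 to 5 using ∫_0^5 c·x^n dx = c·5^(n+1)/(n+1):
  ∫_0^5 u(x)^2 dx = ∫_0^5 (x^8 + 6*x^7 + 3*x^6 - 12*x^5 + 27*x^4 - 18*x^3 + 9*x^2) dx. Term by term:
    ∫_0^5 x^8 dx = 1953125/9;  ∫_0^5 6*x^7 dx = 1171875/4;  ∫_0^5 3*x^6 dx = 234375/7;
    ∫_0^5 -12*x^5 dx = -31250;  ∫_0^5 27*x^4 dx = 16875;  ∫_0^5 -18*x^3 dx = -5625/2;
    ∫_0^5 9*x^2 dx = 375.
  Sum: 1953125/9 + 1171875/4 + 234375/7 − 31250 + 16875 − 5625/2 + 375 = 132716375/252.
  ∫_0^5 u'(x)^2 dx = ∫_0^5 (16*x^6 + 72*x^5 + 33*x^4 - 84*x^3 + 90*x^2 - 36*x + 9) dx. Term by term:
    ∫_0^5 16*x^6 dx = 1250000/7;  ∫_0^5 72*x^5 dx = 187500;  ∫_0^5 33*x^4 dx = 20625;
    ∫_0^5 -84*x^3 dx = -13125;  ∫_0^5 90*x^2 dx = 3750;  ∫_0^5 -36*x dx = -450;
    ∫_0^5 9 dx = 45.
  Sum: 1250000/7 + 187500 + 20625 − 13125 + 3750 − 450 + 45 = 2638415/7.
Adding: ||u||_{H^1}^2 = 132716375/252 + 2638415/7 = 227699315/252.


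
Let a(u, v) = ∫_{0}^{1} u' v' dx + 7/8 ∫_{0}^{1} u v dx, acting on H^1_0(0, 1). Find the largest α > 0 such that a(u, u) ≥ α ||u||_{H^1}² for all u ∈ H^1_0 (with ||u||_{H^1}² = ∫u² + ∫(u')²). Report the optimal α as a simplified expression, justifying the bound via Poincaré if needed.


α = (7/8 + π^2)/(1 + π^2)

Coercivity of a(·,·) on H^1_0(0, 1) means a(u, u) ≥ α ||u||_{H^1}² for every u ∈ H^1_0.
The interval has length L = 1, and Poincaré/coercivity depend only on L. Here a(u, u) = ∫(u')² + (7/8)·∫u².
Here 0 < c = 7/8 < 1. The condition a(u,u) ≥ α||u||_{H^1}² reads (1−α)∫(u')² ≥ (α−c)∫u². Any admissible α is ≤ 1 (rapidly oscillating u have ∫u²/∫(u')² → 0), and α = 1 would force 0 ≥ (1−c)∫u², impossible since c < 1; so 1−α > 0. By the sharp Poincaré inequality on H^1_0 of an interval of length L, ∫(u')² ≥ (π/L)²∫u² with equality for the first sine mode sin(π(x−x₀)/L) (x₀ the left endpoint), so the inequality holds for all u iff (1−α)(π/L)² ≥ α − c, i.e. α ≤ ((π/L)² + c)/((π/L)² + 1) = (1 + c(L/π)²)/(1 + (L/π)²). With (π/L)² = π^2 and c = 7/8, the largest admissible constant is α = ((π/L)² + c)/((π/L)² + 1).
Simplifying, α = (7/8 + π^2)/(1 + π^2).


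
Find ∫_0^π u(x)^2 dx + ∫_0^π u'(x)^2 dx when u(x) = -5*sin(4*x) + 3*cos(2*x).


||u||_{H^1(0,π)}^2 = 235*π

u'(x) = -6*sin(2*x) - 20*cos(4*x).
Expand u² and (u')² and integrate term by term on (0, π), using: for integers n ≥ 1, ∫_0^π sin²(nx) dx = ∫_0^π cos²(nx) dx = π/2; for n ≠ n', ∫_0^π sin(nx)sin(n'x) dx = ∫_0^π cos(nx)cos(n'x) dx = 0; and by product-to-sum, ∫_0^π sin(nx)cos(n'x) dx = ½∫_0^π [sin((n+n')x) + sin((n−n')x)] dx, which is 0 when n+n' is even and 2n/(n²−n'²) when n+n' is odd (it need not vanish on (0, π)).
  u² squared terms: (-5)²·∫sin(4x)² dx = 25·π/2 = 25*π/2;  (3)²·∫cos(2x)² dx = 9·π/2 = 9*π/2.
  u² cross terms: 2·(-5)·(3)·∫sin(4x)·cos(2x) dx = -30·(0) = 0.
  So ∫_0^π u² dx = 25*π/2 + 9*π/2 + 0 = 17*π.
  (u')² squared terms: (-20)²·∫cos(4x)² dx = 400·π/2 = 200*π;  (-6)²·∫sin(2x)² dx = 36·π/2 = 18*π.
  (u')² cross terms: 2·(-20)·(-6)·∫cos(4x)·sin(2x) dx = 240·(0) = 0.
  So ∫_0^π (u')² dx = 200*π + 18*π + 0 = 218*π.
||u||_{H^1}^2 = (17*π) + (218*π) = 235*π.


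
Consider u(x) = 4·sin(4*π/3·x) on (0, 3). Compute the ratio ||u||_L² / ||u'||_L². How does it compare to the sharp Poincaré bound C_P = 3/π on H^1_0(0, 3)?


||u||_L² / ||u'||_L² = 3/(4*π) < C_P = 3/π.

u(x) = 4·sin(4*π/3·x), so u'(x) = 16*π*cos(4*π*x/3)/3.
Writing u(x) = A·sin(kπx/L) with A = 4 and k = 4, use ∫_0^L sin²(kπx/L) dx = L/2 and ∫_0^L cos²(kπx/L) dx = L/2.
u² = 16·sin²(4*π/3·x) and (u')² = 256*π^2/9·cos²(4*π/3·x), and each of sin², cos² integrates to L/2 = 3/2 over (0, 3).
∫_0^3 u² dx = 24, so ||u||_L² = 2*sqrt(6).
∫_0^3 (u')² dx = 128*π^2/3, so ||u'||_L² = 8*sqrt(6)*π/3.
Ratio ||u||_L² / ||u'||_L² = 3/(4*π).
Sharp Poincaré constant on H^1_0(0, 3) is C_P = L/π = 3/π, achieved by sin(π/3·x).
This is the k = 4 harmonic; the ratio L/(kπ) is strictly less than C_P = L/π, consistent with the sharp inequality ||u||_L² ≤ C_P ||u'||_L².


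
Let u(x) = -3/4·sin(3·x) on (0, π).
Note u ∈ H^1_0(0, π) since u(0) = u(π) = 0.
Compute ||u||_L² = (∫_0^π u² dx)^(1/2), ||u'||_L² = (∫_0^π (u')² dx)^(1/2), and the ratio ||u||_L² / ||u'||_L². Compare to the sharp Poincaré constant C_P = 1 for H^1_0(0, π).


||u||_L² / ||u'||_L² = 1/3 < C_P = 1.

u(x) = -3/4·sin(3·x), so u'(x) = -9*cos(3*x)/4.
Writing u(x) = A·sin(kπx/L) with A = -3/4 and k = 3, use ∫_0^L sin²(kπx/L) dx = L/2 and ∫_0^L cos²(kπx/L) dx = L/2.
u² = 9/16·sin²(3·x) and (u')² = 81/16·cos²(3·x), and each of sin², cos² integrates to L/2 = π/2 over (0, π).
∫_0^π u² dx = 9*π/32, so ||u||_L² = 3*sqrt(2)*sqrt(π)/8.
∫_0^π (u')² dx = 81*π/32, so ||u'||_L² = 9*sqrt(2)*sqrt(π)/8.
Ratio ||u||_L² / ||u'||_L² = 1/3.
Sharp Poincaré constant on H^1_0(0, π) is C_P = L/π = 1, achieved by sin(x).
This is the k = 3 harmonic; the ratio L/(kπ) is strictly less than C_P = L/π, consistent with the sharp inequality ||u||_L² ≤ C_P ||u'||_L².


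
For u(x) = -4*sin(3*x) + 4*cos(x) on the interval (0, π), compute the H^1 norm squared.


||u||_{H^1(0,π)}^2 = 96*π

u'(x) = -4*sin(x) - 12*cos(3*x).
Expand u² and (u')² and integrate term by term on (0, π), using: for integers n ≥ 1, ∫_0^π sin²(nx) dx = ∫_0^π cos²(nx) dx = π/2; for n ≠ n', ∫_0^π sin(nx)sin(n'x) dx = ∫_0^π cos(nx)cos(n'x) dx = 0; and by product-to-sum, ∫_0^π sin(nx)cos(n'x) dx = ½∫_0^π [sin((n+n')x) + sin((n−n')x)] dx, which is 0 when n+n' is even and 2n/(n²−n'²) when n+n' is odd (it need not vanish on (0, π)).
  u² squared terms: (-4)²·∫sin(3x)² dx = 16·π/2 = 8*π;  (4)²·∫cos(x)² dx = 16·π/2 = 8*π.
  u² cross terms: 2·(-4)·(4)·∫sin(3x)·cos(x) dx = -32·(0) = 0.
  So ∫_0^π u² dx = 8*π + 8*π + 0 = 16*π.
  (u')² squared terms: (-12)²·∫cos(3x)² dx = 144·π/2 = 72*π;  (-4)²·∫sin(x)² dx = 16·π/2 = 8*π.
  (u')² cross terms: 2·(-12)·(-4)·∫cos(3x)·sin(x) dx = 96·(0) = 0.
  So ∫_0^π (u')² dx = 72*π + 8*π + 0 = 80*π.
||u||_{H^1}^2 = (16*π) + (80*π) = 96*π.


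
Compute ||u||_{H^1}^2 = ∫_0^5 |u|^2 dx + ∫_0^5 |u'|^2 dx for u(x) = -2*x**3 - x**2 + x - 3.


||u||_{H^1}^2 = 1132325/14

The H^1 norm (squared) on an interval (0, L) is
  ||u||_{H^1}^2 = ∫_0^L u(x)^2 dx + ∫_0^L u'(x)^2 dx.
Compute u'(x) = -6*x**2 - 2*x + 1.
Then u(x)^2 = 4*x**6 + 4*x**5 - 3*x**4 + 10*x**3 + 7*x**2 - 6*x + 9 and u'(x)^2 = 36*x**4 + 24*x**3 - 8*x**2 - 4*x + 1.
Integrate each monomial from 0 to 5 using ∫_0^5 c·x^n dx = c·5^(n+1)/(n+1):
  ∫_0^5 u(x)^2 dx = ∫_0^5 (4*x^6 + 4*x^5 - 3*x^4 + 10*x^3 + 7*x^2 - 6*x + 9) dx. Term by term:
    ∫_0^5 4*x^6 dx = 312500/7;  ∫_0^5 4*x^5 dx = 31250/3;  ∫_0^5 -3*x^4 dx = -1875;
    ∫_0^5 10*x^3 dx = 3125/2;  ∫_0^5 7*x^2 dx = 875/3;  ∫_0^5 -6*x dx = -75;
    ∫_0^5 9 dx = 45.
  Sum: 312500/7 + 31250/3 − 1875 + 3125/2 + 875/3 − 75 + 45 = 2310365/42.
  ∫_0^5 u'(x)^2 dx = ∫_0^5 (36*x^4 + 24*x^3 - 8*x^2 - 4*x + 1) dx. Term by term:
    ∫_0^5 36*x^4 dx = 22500;  ∫_0^5 24*x^3 dx = 3750;  ∫_0^5 -8*x^2 dx = -1000/3;
    ∫_0^5 -4*x dx = -50;  ∫_0^5 1 dx = 5.
  Sum: 22500 + 3750 − 1000/3 − 50 + 5 = 77615/3.
Adding: ||u||_{H^1}^2 = 2310365/42 + 77615/3 = 1132325/14.


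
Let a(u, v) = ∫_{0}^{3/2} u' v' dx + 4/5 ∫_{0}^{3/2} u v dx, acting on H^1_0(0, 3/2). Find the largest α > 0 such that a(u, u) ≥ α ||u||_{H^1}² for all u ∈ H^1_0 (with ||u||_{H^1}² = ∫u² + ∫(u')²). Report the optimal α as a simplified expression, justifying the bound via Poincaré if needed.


α = 4*(9 + 5*π^2)/(5*(9 + 4*π^2))

Coercivity of a(·,·) on H^1_0(0, 3/2) means a(u, u) ≥ α ||u||_{H^1}² for every u ∈ H^1_0.
The interval has length L = 3/2, and Poincaré/coercivity depend only on L. Here a(u, u) = ∫(u')² + (4/5)·∫u².
Here 0 < c = 4/5 < 1. The condition a(u,u) ≥ α||u||_{H^1}² reads (1−α)∫(u')² ≥ (α−c)∫u². Any admissible α is ≤ 1 (rapidly oscillating u have ∫u²/∫(u')² → 0), and α = 1 would force 0 ≥ (1−c)∫u², impossible since c < 1; so 1−α > 0. By the sharp Poincaré inequality on H^1_0 of an interval of length L, ∫(u')² ≥ (π/L)²∫u² with equality for the first sine mode sin(π(x−x₀)/L) (x₀ the left endpoint), so the inequality holds for all u iff (1−α)(π/L)² ≥ α − c, i.e. α ≤ ((π/L)² + c)/((π/L)² + 1) = (1 + c(L/π)²)/(1 + (L/π)²). With (π/L)² = 4*π^2/9 and c = 4/5, the largest admissible constant is α = ((π/L)² + c)/((π/L)² + 1).
Simplifying, α = 4*(9 + 5*π^2)/(5*(9 + 4*π^2)).


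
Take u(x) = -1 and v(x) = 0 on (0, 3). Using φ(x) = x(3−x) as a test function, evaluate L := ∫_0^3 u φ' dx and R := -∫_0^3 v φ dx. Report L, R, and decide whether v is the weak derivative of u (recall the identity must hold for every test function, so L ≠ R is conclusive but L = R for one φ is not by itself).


LHS = 0, RHS = 0. Yes, v = u' weakly.

u(x) = -1, classical derivative u'(x) = 0.
φ(x) = x(3−x), so φ'(x) = 3 - 2*x.
Note φ(0) = φ(3) = 0, so the boundary term u·φ vanishes.
LHS = ∫_0^3 u(x) φ'(x) dx = ∫_0^3 (2*x - 3) dx. Term by term:
  ∫_0^3 2*x dx = 9;  ∫_0^3 -3 dx = -9.
Sum: 9 − 9 = 0.
So LHS = 0.
∫_0^3 v(x) φ(x) dx = ∫_0^3 (0) dx. Term by term:
  ∫_0^3 0 dx = 0.
So RHS = -∫_0^3 v(x) φ(x) dx = 0.
LHS = RHS, so the identity holds for this test φ.
Moreover u is smooth here and v(x) = u'(x) = 0 pointwise, so the identity holds for every test function. Hence v is the weak derivative of u.


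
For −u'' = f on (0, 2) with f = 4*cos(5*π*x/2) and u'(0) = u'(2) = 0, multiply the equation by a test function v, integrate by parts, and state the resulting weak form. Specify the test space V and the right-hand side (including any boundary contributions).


V = H^1(0, 2) (no boundary constraint on v; u is determined up to an additive constant); weak form: ∫_0^2 u'v' dx = ∫_0^2 (4*cos(5*π*x/2)) v dx for all v ∈ V.

Multiply both sides by a test function v and integrate from 0 to 2:
  ∫_0^2 −u''(x) v(x) dx = ∫_0^2 f(x) v(x) dx.
Integrate the LHS by parts once:
  ∫_0^2 −u'' v dx = −[u'(x) v(x)]_0^2 + ∫_0^2 u'(x) v'(x) dx.
Thus ∫_0^2 u'(x) v'(x) dx = ∫_0^2 f(x) v(x) dx + [u'(x) v(x)]_0^2.
Choose V so that boundary terms are either known or forced to vanish.
u has homogeneous Neumann: u'(0) = u'(2) = 0. So [u' v]_0^2 = 0·v(2) − 0·v(0) = 0 for any v; take V = H^1(0, 2).
Weak formulation: find u (satisfying any essential BC) such that ∫_0^2 u'(x) v'(x) dx = ∫_0^2 f v dx for all v ∈ V (homogeneous Neumann, so boundary terms vanish).
Substituting f(x) = 4*cos(5*π*x/2), the right-hand side is ∫_0^2 (4*cos(5*π*x/2)) v dx.
Compatibility check (pure Neumann): taking v ≡ 1 ∈ V gives 0 = ∫_0^2 f dx + (0) − (0), i.e. ∫_0^2 f dx must equal u'(0) − u'(2) = 0. Indeed ∫_0^2 (4*cos(5*π*x/2)) dx = 0, so the data are compatible. The solution is then unique only up to an additive constant (fix it e.g. by requiring ∫_0^2 u dx = 0).


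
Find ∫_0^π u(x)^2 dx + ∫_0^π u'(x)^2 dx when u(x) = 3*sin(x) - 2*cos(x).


||u||_{H^1(0,π)}^2 = 13*π

u'(x) = 2*sin(x) + 3*cos(x).
Expand u² and (u')² and integrate term by term on (0, π), using: for integers n ≥ 1, ∫_0^π sin²(nx) dx = ∫_0^π cos²(nx) dx = π/2; for n ≠ n', ∫_0^π sin(nx)sin(n'x) dx = ∫_0^π cos(nx)cos(n'x) dx = 0; and by product-to-sum, ∫_0^π sin(nx)cos(n'x) dx = ½∫_0^π [sin((n+n')x) + sin((n−n')x)] dx, which is 0 when n+n' is even and 2n/(n²−n'²) when n+n' is odd (it need not vanish on (0, π)).
  u² squared terms: (-2)²·∫cos(x)² dx = 4·π/2 = 2*π;  (3)²·∫sin(x)² dx = 9·π/2 = 9*π/2.
  u² cross terms: 2·(-2)·(3)·∫cos(x)·sin(x) dx = -12·(0) = 0.
  So ∫_0^π u² dx = 2*π + 9*π/2 + 0 = 13*π/2.
  (u')² squared terms: (2)²·∫sin(x)² dx = 4·π/2 = 2*π;  (3)²·∫cos(x)² dx = 9·π/2 = 9*π/2.
  (u')² cross terms: 2·(2)·(3)·∫sin(x)·cos(x) dx = 12·(0) = 0.
  So ∫_0^π (u')² dx = 2*π + 9*π/2 + 0 = 13*π/2.
||u||_{H^1}^2 = (13*π/2) + (13*π/2) = 13*π.


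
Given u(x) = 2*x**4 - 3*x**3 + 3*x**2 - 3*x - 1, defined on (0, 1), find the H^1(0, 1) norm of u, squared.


||u||_{H^1}^2 = 767/126

The H^1 norm (squared) on an interval (0, L) is
  ||u||_{H^1}^2 = ∫_0^L u(x)^2 dx + ∫_0^L u'(x)^2 dx.
Compute u'(x) = 8*x**3 - 9*x**2 + 6*x - 3.
Then u(x)^2 = 4*x**8 - 12*x**7 + 21*x**6 - 30*x**5 + 23*x**4 - 12*x**3 + 3*x**2 + 6*x + 1 and u'(x)^2 = 64*x**6 - 144*x**5 + 177*x**4 - 156*x**3 + 90*x**2 - 36*x + 9.
Integrate each monomial from 0 to 1 using ∫_0^1 c·x^n dx = c·1^(n+1)/(n+1):
  ∫_0^1 u(x)^2 dx = ∫_0^1 (4*x^8 - 12*x^7 + 21*x^6 - 30*x^5 + 23*x^4 - 12*x^3 + 3*x^2 + 6*x + 1) dx. Term by term:
    ∫_0^1 4*x^8 dx = 4/9;  ∫_0^1 -12*x^7 dx = -3/2;  ∫_0^1 21*x^6 dx = 3;
    ∫_0^1 -30*x^5 dx = -5;  ∫_0^1 23*x^4 dx = 23/5;  ∫_0^1 -12*x^3 dx = -3;
    ∫_0^1 3*x^2 dx = 1;  ∫_0^1 6*x dx = 3;  ∫_0^1 1 dx = 1.
  Sum: 4/9 − 3/2 + 3 − 5 + 23/5 − 3 + 1 + 3 + 1 = 319/90.
  ∫_0^1 u'(x)^2 dx = ∫_0^1 (64*x^6 - 144*x^5 + 177*x^4 - 156*x^3 + 90*x^2 - 36*x + 9) dx. Term by term:
    ∫_0^1 64*x^6 dx = 64/7;  ∫_0^1 -144*x^5 dx = -24;  ∫_0^1 177*x^4 dx = 177/5;
    ∫_0^1 -156*x^3 dx = -39;  ∫_0^1 90*x^2 dx = 30;  ∫_0^1 -36*x dx = -18;
    ∫_0^1 9 dx = 9.
  Sum: 64/7 − 24 + 177/5 − 39 + 30 − 18 + 9 = 89/35.
Adding: ||u||_{H^1}^2 = 319/90 + 89/35 = 767/126.


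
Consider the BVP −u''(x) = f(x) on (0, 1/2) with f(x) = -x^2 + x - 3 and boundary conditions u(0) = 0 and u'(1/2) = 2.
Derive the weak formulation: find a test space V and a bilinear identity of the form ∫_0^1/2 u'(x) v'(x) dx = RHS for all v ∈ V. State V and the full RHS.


V = {v ∈ H^1(0, 1/2) : v(0) = 0} (test functions vanish at x = 0 where u is specified); weak form: ∫_0^1/2 u'v' dx = ∫_0^1/2 (-x^2 + x - 3) v dx + 2·v(1/2) for all v ∈ V.

Multiply both sides by a test function v and integrate from 0 to 1/2:
  ∫_0^1/2 −u''(x) v(x) dx = ∫_0^1/2 f(x) v(x) dx.
Integrate the LHS by parts once:
  ∫_0^1/2 −u'' v dx = −[u'(x) v(x)]_0^1/2 + ∫_0^1/2 u'(x) v'(x) dx.
Thus ∫_0^1/2 u'(x) v'(x) dx = ∫_0^1/2 f(x) v(x) dx + [u'(x) v(x)]_0^1/2.
Choose V so that boundary terms are either known or forced to vanish.
Mixed BC: u(0) = 0 (Dirichlet) and u'(1/2) = 2 (Neumann). Define V = {v ∈ H^1(0, 1/2) : v(0) = 0}. Then [u' v]_0^1/2 = u'(1/2)·v(1/2) − u'(0)·0 = 2·v(1/2).
Weak formulation: find u (satisfying any essential BC) such that ∫_0^1/2 u'(x) v'(x) dx = ∫_0^1/2 f v dx + 2·v(1/2) for all v ∈ V (Dirichlet at 0 absorbed into V; Neumann datum at x = 1/2 contributes the boundary term).
Substituting f(x) = -x^2 + x - 3, the right-hand side is ∫_0^1/2 (-x^2 + x - 3) v dx + 2·v(1/2).


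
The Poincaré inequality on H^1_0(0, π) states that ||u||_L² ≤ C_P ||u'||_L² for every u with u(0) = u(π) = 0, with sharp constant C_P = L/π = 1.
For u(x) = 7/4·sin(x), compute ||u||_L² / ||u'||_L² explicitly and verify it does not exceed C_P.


||u||_L² / ||u'||_L² = 1 = C_P.

u(x) = 7/4·sin(x), so u'(x) = 7*cos(x)/4.
Writing u(x) = A·sin(kπx/L) with A = 7/4 and k = 1, use ∫_0^L sin²(kπx/L) dx = L/2 and ∫_0^L cos²(kπx/L) dx = L/2.
u² = 49/16·sin²(x) and (u')² = 49/16·cos²(x), and each of sin², cos² integrates to L/2 = π/2 over (0, π).
∫_0^π u² dx = 49*π/32, so ||u||_L² = 7*sqrt(2)*sqrt(π)/8.
∫_0^π (u')² dx = 49*π/32, so ||u'||_L² = 7*sqrt(2)*sqrt(π)/8.
Ratio ||u||_L² / ||u'||_L² = 1.
Sharp Poincaré constant on H^1_0(0, π) is C_P = L/π = 1, achieved by sin(x).
This is the k = 1 eigenfunction (up to amplitude), so the ratio equals the sharp Poincaré constant exactly.


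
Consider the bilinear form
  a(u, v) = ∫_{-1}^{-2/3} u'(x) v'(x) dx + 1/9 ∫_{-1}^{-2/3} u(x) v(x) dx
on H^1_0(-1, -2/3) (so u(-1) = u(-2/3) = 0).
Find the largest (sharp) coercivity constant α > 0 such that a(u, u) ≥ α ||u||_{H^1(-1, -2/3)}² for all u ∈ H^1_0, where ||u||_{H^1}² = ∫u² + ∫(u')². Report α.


α = (1 + 81*π^2)/(9*(1 + 9*π^2))

Coercivity of a(·,·) on H^1_0(-1, -2/3) means a(u, u) ≥ α ||u||_{H^1}² for every u ∈ H^1_0.
The interval has length L = 1/3, and Poincaré/coercivity depend only on L. Here a(u, u) = ∫(u')² + (1/9)·∫u².
Here 0 < c = 1/9 < 1. The condition a(u,u) ≥ α||u||_{H^1}² reads (1−α)∫(u')² ≥ (α−c)∫u². Any admissible α is ≤ 1 (rapidly oscillating u have ∫u²/∫(u')² → 0), and α = 1 would force 0 ≥ (1−c)∫u², impossible since c < 1; so 1−α > 0. By the sharp Poincaré inequality on H^1_0 of an interval of length L, ∫(u')² ≥ (π/L)²∫u² with equality for the first sine mode sin(π(x−x₀)/L) (x₀ the left endpoint), so the inequality holds for all u iff (1−α)(π/L)² ≥ α − c, i.e. α ≤ ((π/L)² + c)/((π/L)² + 1) = (1 + c(L/π)²)/(1 + (L/π)²). With (π/L)² = 9*π^2 and c = 1/9, the largest admissible constant is α = ((π/L)² + c)/((π/L)² + 1).
Simplifying, α = (1 + 81*π^2)/(9*(1 + 9*π^2)).


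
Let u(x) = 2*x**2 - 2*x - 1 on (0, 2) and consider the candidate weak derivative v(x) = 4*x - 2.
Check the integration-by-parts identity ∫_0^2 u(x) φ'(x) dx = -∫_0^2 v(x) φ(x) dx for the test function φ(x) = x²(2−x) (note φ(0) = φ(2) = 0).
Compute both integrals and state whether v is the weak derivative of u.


LHS = -56/15, RHS = -56/15. Yes, v = u' weakly.

u(x) = 2*x**2 - 2*x - 1, classical derivative u'(x) = 4*x - 2.
φ(x) = x²(2−x), so φ'(x) = x*(4 - 3*x).
Note φ(0) = φ(2) = 0, so the boundary term u·φ vanishes.
LHS = ∫_0^2 u(x) φ'(x) dx = ∫_0^2 (-6*x^4 + 14*x^3 - 5*x^2 - 4*x) dx. Term by term:
  ∫_0^2 -6*x^4 dx = -192/5;  ∫_0^2 14*x^3 dx = 56;  ∫_0^2 -5*x^2 dx = -40/3;
  ∫_0^2 -4*x dx = -8.
Sum: -192/5 + 56 − 40/3 − 8 = -56/15.
So LHS = -56/15.
∫_0^2 v(x) φ(x) dx = ∫_0^2 (-4*x^4 + 10*x^3 - 4*x^2) dx. Term by term:
  ∫_0^2 -4*x^4 dx = -128/5;  ∫_0^2 10*x^3 dx = 40;  ∫_0^2 -4*x^2 dx = -32/3.
Sum: -128/5 + 40 − 32/3 = 56/15.
So RHS = -∫_0^2 v(x) φ(x) dx = -56/15.
LHS = RHS, so the identity holds for this test φ.
Moreover u is smooth here and v(x) = u'(x) = 4*x - 2 pointwise, so the identity holds for every test function. Hence v is the weak derivative of u.


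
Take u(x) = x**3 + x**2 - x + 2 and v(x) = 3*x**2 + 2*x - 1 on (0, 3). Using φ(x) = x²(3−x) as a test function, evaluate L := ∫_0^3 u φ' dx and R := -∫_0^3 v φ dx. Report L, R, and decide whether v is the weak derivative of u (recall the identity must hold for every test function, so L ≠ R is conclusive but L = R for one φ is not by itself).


LHS = -1809/20, RHS = -1809/20. Yes, v = u' weakly.

u(x) = x**3 + x**2 - x + 2, classical derivative u'(x) = 3*x**2 + 2*x - 1.
φ(x) = x²(3−x), so φ'(x) = 3*x*(2 - x).
Note φ(0) = φ(3) = 0, so the boundary term u·φ vanishes.
LHS = ∫_0^3 u(x) φ'(x) dx = ∫_0^3 (-3*x^5 + 3*x^4 + 9*x^3 - 12*x^2 + 12*x) dx. Term by term:
  ∫_0^3 -3*x^5 dx = -729/2;  ∫_0^3 3*x^4 dx = 729/5;  ∫_0^3 9*x^3 dx = 729/4;
  ∫_0^3 -12*x^2 dx = -108;  ∫_0^3 12*x dx = 54.
Sum: -729/2 + 729/5 + 729/4 − 108 + 54 = -1809/20.
So LHS = -1809/20.
∫_0^3 v(x) φ(x) dx = ∫_0^3 (-3*x^5 + 7*x^4 + 7*x^3 - 3*x^2) dx. Term by term:
  ∫_0^3 -3*x^5 dx = -729/2;  ∫_0^3 7*x^4 dx = 1701/5;  ∫_0^3 7*x^3 dx = 567/4;
  ∫_0^3 -3*x^2 dx = -27.
Sum: -729/2 + 1701/5 + 567/4 − 27 = 1809/20.
So RHS = -∫_0^3 v(x) φ(x) dx = -1809/20.
LHS = RHS, so the identity holds for this test φ.
Moreover u is smooth here and v(x) = u'(x) = 3*x**2 + 2*x - 1 pointwise, so the identity holds for every test function. Hence v is the weak derivative of u.


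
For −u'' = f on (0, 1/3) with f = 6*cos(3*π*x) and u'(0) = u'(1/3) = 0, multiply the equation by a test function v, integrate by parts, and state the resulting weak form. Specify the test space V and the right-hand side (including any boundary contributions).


V = H^1(0, 1/3) (no boundary constraint on v; u is determined up to an additive constant); weak form: ∫_0^1/3 u'v' dx = ∫_0^1/3 (6*cos(3*π*x)) v dx for all v ∈ V.

Multiply both sides by a test function v and integrate from 0 to 1/3:
  ∫_0^1/3 −u''(x) v(x) dx = ∫_0^1/3 f(x) v(x) dx.
Integrate the LHS by parts once:
  ∫_0^1/3 −u'' v dx = −[u'(x) v(x)]_0^1/3 + ∫_0^1/3 u'(x) v'(x) dx.
Thus ∫_0^1/3 u'(x) v'(x) dx = ∫_0^1/3 f(x) v(x) dx + [u'(x) v(x)]_0^1/3.
Choose V so that boundary terms are either known or forced to vanish.
u has homogeneous Neumann: u'(0) = u'(1/3) = 0. So [u' v]_0^1/3 = 0·v(1/3) − 0·v(0) = 0 for any v; take V = H^1(0, 1/3).
Weak formulation: find u (satisfying any essential BC) such that ∫_0^1/3 u'(x) v'(x) dx = ∫_0^1/3 f v dx for all v ∈ V (homogeneous Neumann, so boundary terms vanish).
Substituting f(x) = 6*cos(3*π*x), the right-hand side is ∫_0^1/3 (6*cos(3*π*x)) v dx.
Compatibility check (pure Neumann): taking v ≡ 1 ∈ V gives 0 = ∫_0^1/3 f dx + (0) − (0), i.e. ∫_0^1/3 f dx must equal u'(0) − u'(1/3) = 0. Indeed ∫_0^1/3 (6*cos(3*π*x)) dx = 0, so the data are compatible. The solution is then unique only up to an additive constant (fix it e.g. by requiring ∫_0^1/3 u dx = 0).


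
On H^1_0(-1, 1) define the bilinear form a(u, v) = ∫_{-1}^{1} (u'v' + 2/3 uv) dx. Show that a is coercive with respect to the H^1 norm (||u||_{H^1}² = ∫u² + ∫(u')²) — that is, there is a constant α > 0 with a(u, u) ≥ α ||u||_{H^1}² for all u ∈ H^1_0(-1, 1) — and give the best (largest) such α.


α = (8/3 + π^2)/(4 + π^2)

Coercivity of a(·,·) on H^1_0(-1, 1) means a(u, u) ≥ α ||u||_{H^1}² for every u ∈ H^1_0.
The interval has length L = 2, and Poincaré/coercivity depend only on L. Here a(u, u) = ∫(u')² + (2/3)·∫u².
Here 0 < c = 2/3 < 1. The condition a(u,u) ≥ α||u||_{H^1}² reads (1−α)∫(u')² ≥ (α−c)∫u². Any admissible α is ≤ 1 (rapidly oscillating u have ∫u²/∫(u')² → 0), and α = 1 would force 0 ≥ (1−c)∫u², impossible since c < 1; so 1−α > 0. By the sharp Poincaré inequality on H^1_0 of an interval of length L, ∫(u')² ≥ (π/L)²∫u² with equality for the first sine mode sin(π(x−x₀)/L) (x₀ the left endpoint), so the inequality holds for all u iff (1−α)(π/L)² ≥ α − c, i.e. α ≤ ((π/L)² + c)/((π/L)² + 1) = (1 + c(L/π)²)/(1 + (L/π)²). With (π/L)² = π^2/4 and c = 2/3, the largest admissible constant is α = ((π/L)² + c)/((π/L)² + 1).
Simplifying, α = (8/3 + π^2)/(4 + π^2).


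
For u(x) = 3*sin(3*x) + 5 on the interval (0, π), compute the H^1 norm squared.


||u||_{H^1(0,π)}^2 = 20 + 70*π

u'(x) = 9*cos(3*x).
Expand u² and (u')² and integrate term by term on (0, π), using: for integers n ≥ 1, ∫_0^π sin²(nx) dx = ∫_0^π cos²(nx) dx = π/2; for n ≠ n', ∫_0^π sin(nx)sin(n'x) dx = ∫_0^π cos(nx)cos(n'x) dx = 0; and by product-to-sum, ∫_0^π sin(nx)cos(n'x) dx = ½∫_0^π [sin((n+n')x) + sin((n−n')x)] dx, which is 0 when n+n' is even and 2n/(n²−n'²) when n+n' is odd (it need not vanish on (0, π)). For the constant mode: ∫_0^π 1 dx = π, ∫_0^π cos(nx) dx = 0, ∫_0^π sin(nx) dx = (1−(−1)^n)/n.
  u² squared terms: (5)²·∫1 dx = 25·π = 25*π;  (3)²·∫sin(3x)² dx = 9·π/2 = 9*π/2.
  u² cross terms: 2·(5)·(3)·∫1·sin(3x) dx = 30·(2/3) = 20.
  So ∫_0^π u² dx = 25*π + 9*π/2 + 20 = 20 + 59*π/2.
  (u')² squared terms: (9)²·∫cos(3x)² dx = 81·π/2 = 81*π/2.
  So ∫_0^π (u')² dx = 81*π/2.
||u||_{H^1}^2 = (20 + 59*π/2) + (81*π/2) = 20 + 70*π.


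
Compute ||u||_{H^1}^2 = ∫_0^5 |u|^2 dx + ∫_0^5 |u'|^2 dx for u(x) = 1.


||u||_{H^1}^2 = 5

The H^1 norm (squared) on an interval (0, L) is
  ||u||_{H^1}^2 = ∫_0^L u(x)^2 dx + ∫_0^L u'(x)^2 dx.
Compute u'(x) = 0.
Then u(x)^2 = 1 and u'(x)^2 = 0.
Integrate each monomial from 0 to 5 using ∫_0^5 c·x^n dx = c·5^(n+1)/(n+1):
  ∫_0^5 u(x)^2 dx = ∫_0^5 (1) dx. Term by term:
    ∫_0^5 1 dx = 5.
  ∫_0^5 u'(x)^2 dx = ∫_0^5 (0) dx. Term by term:
    ∫_0^5 0 dx = 0.
Adding: ||u||_{H^1}^2 = 5 + 0 = 5.


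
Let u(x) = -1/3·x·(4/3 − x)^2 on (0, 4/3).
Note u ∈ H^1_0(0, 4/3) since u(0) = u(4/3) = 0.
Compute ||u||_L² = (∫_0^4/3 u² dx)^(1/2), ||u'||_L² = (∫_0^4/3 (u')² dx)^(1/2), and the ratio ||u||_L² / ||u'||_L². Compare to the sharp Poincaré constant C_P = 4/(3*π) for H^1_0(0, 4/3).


||u||_L² / ||u'||_L² = 2*sqrt(14)/21 < C_P = 4/(3*π).

u(x) = -1/3·x·(4/3 − x)^2, so u'(x) = (4 - 9*x)*(3*x - 4)/27.
u(x) = -1/3·x·(4/3 − x)^2 vanishes at x = 0 and x = 4/3, so u ∈ H^1_0(0, 4/3). Differentiate via the product rule and integrate the resulting polynomials term by term.
  ∫_0^4/3 u² dx = ∫_0^4/3 (x^6/9 - 16*x^5/27 + 32*x^4/27 - 256*x^3/243 + 256*x^2/729) dx. Term by term:
    ∫_0^4/3 x^6/9 dx = 16384/137781;  ∫_0^4/3 -16*x^5/27 dx = -32768/59049;  ∫_0^4/3 32*x^4/27 dx = 32768/32805;
    ∫_0^4/3 -256*x^3/243 dx = -16384/19683;  ∫_0^4/3 256*x^2/729 dx = 16384/59049.
  Sum: 16384/137781 − 32768/59049 + 32768/32805 − 16384/19683 + 16384/59049 = 16384/2066715.
  ∫_0^4/3 (u')² dx = ∫_0^4/3 (x^4 - 32*x^3/9 + 352*x^2/81 - 512*x/243 + 256/729) dx. Term by term:
    ∫_0^4/3 x^4 dx = 1024/1215;  ∫_0^4/3 -32*x^3/9 dx = -2048/729;  ∫_0^4/3 352*x^2/81 dx = 22528/6561;
    ∫_0^4/3 -512*x/243 dx = -4096/2187;  ∫_0^4/3 256/729 dx = 1024/2187.
  Sum: 1024/1215 − 2048/729 + 22528/6561 − 4096/2187 + 1024/2187 = 2048/32805.
∫_0^4/3 u² dx = 16384/2066715, so ||u||_L² = 128*sqrt(35)/8505.
∫_0^4/3 (u')² dx = 2048/32805, so ||u'||_L² = 32*sqrt(10)/405.
Ratio ||u||_L² / ||u'||_L² = 2*sqrt(14)/21.
Sharp Poincaré constant on H^1_0(0, 4/3) is C_P = L/π = 4/(3*π), achieved by sin(3*π/4·x).
A polynomial bump cannot attain the sharp Poincaré constant (only the first sine eigenfunction does), so the ratio is strictly less than C_P, consistent with ||u||_L² ≤ C_P ||u'||_L².
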